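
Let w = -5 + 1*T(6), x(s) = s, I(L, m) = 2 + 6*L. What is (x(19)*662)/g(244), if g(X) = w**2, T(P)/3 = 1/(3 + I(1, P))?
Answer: 760969/1352 ≈ 562.85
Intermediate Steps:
T(P) = 3/11 (T(P) = 3/(3 + (2 + 6*1)) = 3/(3 + (2 + 6)) = 3/(3 + 8) = 3/11)
w = -52/11 (w = -5 + 1*(3/11) = -5 + 3/11 = -52/11 ≈ -4.7273)
g(X) = 2704/121 (g(X) = (-52/11)**2 = 2704/121)
(x(19)*662)/g(244) = (19*662)/(2704/121) = 12578*(121/2704) = 760969/1352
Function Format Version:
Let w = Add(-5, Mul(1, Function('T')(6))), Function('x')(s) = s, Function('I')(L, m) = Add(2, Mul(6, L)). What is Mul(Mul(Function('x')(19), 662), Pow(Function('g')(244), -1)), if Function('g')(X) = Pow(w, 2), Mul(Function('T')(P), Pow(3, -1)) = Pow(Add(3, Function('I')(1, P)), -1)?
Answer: Rational(760969, 1352) ≈ 562.85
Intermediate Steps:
Function('T')(P) = Rational(3, 11) (Function('T')(P) = Mul(3, Pow(Add(3, Add(2, Mul(6, 1))), -1)) = Mul(3, Pow(Add(3, Add(2, 6)), -1)) = Mul(3, Pow(Add(3, 8), -1)) = Mul(3, Pow(11, -1)) = Mul(3, Rational(1, 11)) = Rational(3, 11))
w = Rational(-52, 11) (w = Add(-5, Mul(1, Rational(3, 11))) = Add(-5, Rational(3, 11)) = Rational(-52, 11) ≈ -4.7273)
Function('g')(X) = Rational(2704, 121) (Function('g')(X) = Pow(Rational(-52, 11), 2) = Rational(2704, 121))
Mul(Mul(Function('x')(19), 662), Pow(Function('g')(244), -1)) = Mul(Mul(19, 662), Pow(Rational(2704, 121), -1)) = Mul(12578, Rational(121, 2704)) = Rational(760969, 1352)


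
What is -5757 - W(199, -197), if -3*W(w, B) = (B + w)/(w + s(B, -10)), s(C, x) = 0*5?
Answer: -3436927/597 ≈ -5757.0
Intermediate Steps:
s(C, x) = 0
W(w, B) = -(B + w)/(3*w) (W(w, B) = -(B + w)/(3*(w + 0)) = -(B + w)/(3*w))
-5757 - W(199, -197) = -5757 - (-1*(-197) - 1*199)/(3*199) = -5757 - (197 - 199)/(3*199) = -5757 - (-2)/(3*199) = -5757 - 1*(-2/597) = -5757 + 2/597 = -3436927/597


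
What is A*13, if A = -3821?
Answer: -49673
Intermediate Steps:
A*13 = -3821*13 = -49673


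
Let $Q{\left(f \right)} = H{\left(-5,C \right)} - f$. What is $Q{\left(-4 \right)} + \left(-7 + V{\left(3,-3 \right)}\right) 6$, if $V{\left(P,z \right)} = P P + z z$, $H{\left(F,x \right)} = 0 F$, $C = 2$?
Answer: $70$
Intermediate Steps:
$H{\left(F,x \right)} = 0$
$V{\left(P,z \right)} = P^{2} + z^{2}$
$Q{\left(f \right)} = - f$ ($Q{\left(f \right)} = 0 - f = - f$)
$Q{\left(-4 \right)} + \left(-7 + V{\left(3,-3 \right)}\right) 6 = \left(-1\right) \left(-4\right) + \left(-7 + \left(3^{2} + \left(-3\right)^{2}\right)\right) 6 = 4 + \left(-7 + \left(9 + 9\right)\right) 6 = 4 + \left(-7 + 18\right) 6 = 4 + 11 \cdot 6 = 4 + 66 = 70$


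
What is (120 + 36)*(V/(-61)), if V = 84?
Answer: -13104/61 ≈ -214.82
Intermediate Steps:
(120 + 36)*(V/(-61)) = (120 + 36)*(84/(-61)) = 156*(84*(-1/61)) = 156*(-84/61) = -13104/61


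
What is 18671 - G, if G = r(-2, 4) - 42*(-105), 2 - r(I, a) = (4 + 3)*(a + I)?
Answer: 14273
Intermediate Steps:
r(I, a) = 2 - 7*I - 7*a (r(I, a) = 2 - (4 + 3)*(a + I) = 2 - 7*(I + a) = 2 - (7*I + 7*a) = 2 + (-7*I - 7*a) = 2 - 7*I - 7*a)
G = 4398 (G = (2 - 7*(-2) - 7*4) - 42*(-105) = (2 + 14 - 28) + 4410 = -12 + 4410 = 4398)
18671 - G = 18671 - 1*4398 = 18671 - 4398 = 14273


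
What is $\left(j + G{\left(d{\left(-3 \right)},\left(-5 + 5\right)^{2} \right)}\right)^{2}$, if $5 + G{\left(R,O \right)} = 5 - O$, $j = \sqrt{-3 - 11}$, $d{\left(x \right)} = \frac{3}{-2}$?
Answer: $-14$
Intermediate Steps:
$d{\left(x \right)} = - \frac{3}{2}$ ($d{\left(x \right)} = 3 \left(- \frac{1}{2}\right) = - \frac{3}{2}$)
$j = i \sqrt{14}$ ($j = \sqrt{-14} = i \sqrt{14} \approx 3.7417 i$)
$G{\left(R,O \right)} = - O$ ($G{\left(R,O \right)} = -5 - \left(-5 + O\right) = - O$)
$\left(j + G{\left(d{\left(-3 \right)},\left(-5 + 5\right)^{2} \right)}\right)^{2} = \left(i \sqrt{14} - \left(-5 + 5\right)^{2}\right)^{2} = \left(i \sqrt{14} - 0^{2}\right)^{2} = \left(i \sqrt{14} - 0\right)^{2} = \left(i \sqrt{14} + 0\right)^{2} = \left(i \sqrt{14}\right)^{2} = -14$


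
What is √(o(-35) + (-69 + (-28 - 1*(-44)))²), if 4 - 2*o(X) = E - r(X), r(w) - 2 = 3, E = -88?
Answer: 3*√1270/2 ≈ 53.456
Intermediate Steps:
r(w) = 5 (r(w) = 2 + 3 = 5)
o(X) = 97/2 (o(X) = 2 - (-88 - 1*5)/2 = 2 - (-88 - 5)/2 = 2 - ½*(-93) = 2 + 93/2 = 97/2)
√(o(-35) + (-69 + (-28 - 1*(-44)))²) = √(97/2 + (-69 + (-28 - 1*(-44)))²) = √(97/2 + (-69 + (-28 + 44))²) = √(97/2 + (-69 + 16)²) = √(97/2 + (-53)²) = √(97/2 + 2809) = √(5715/2) = 3*√1270/2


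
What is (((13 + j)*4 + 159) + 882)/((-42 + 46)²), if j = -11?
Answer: 1049/16 ≈ 65.563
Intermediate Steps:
(((13 + j)*4 + 159) + 882)/((-42 + 46)²) = (((13 - 11)*4 + 159) + 882)/((-42 + 46)²) = ((2*4 + 159) + 882)/(4²) = ((8 + 159) + 882)/16 = (167 + 882)*(1/16) = 1049*(1/16) = 1049/16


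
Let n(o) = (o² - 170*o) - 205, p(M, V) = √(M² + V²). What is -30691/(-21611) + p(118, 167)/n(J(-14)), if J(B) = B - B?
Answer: 30691/21611 - √41813/205 ≈ 0.42268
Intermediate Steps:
J(B) = 0
n(o) = -205 + o² - 170*o
-30691/(-21611) + p(118, 167)/n(J(-14)) = -30691/(-21611) + √(118² + 167²)/(-205 + 0² - 170*0) = -30691*(-1/21611) + √(13924 + 27889)/(-205 + 0 + 0) = 30691/21611 + √41813/(-205) = 30691/21611 + √41813*(-1/205) = 30691/21611 - √41813/205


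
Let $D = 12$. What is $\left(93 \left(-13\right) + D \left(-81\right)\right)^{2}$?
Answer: $4756761$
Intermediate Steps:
$\left(93 \left(-13\right) + D \left(-81\right)\right)^{2} = \left(93 \left(-13\right) + 12 \left(-81\right)\right)^{2} = \left(-1209 - 972\right)^{2} = \left(-2181\right)^{2} = 4756761$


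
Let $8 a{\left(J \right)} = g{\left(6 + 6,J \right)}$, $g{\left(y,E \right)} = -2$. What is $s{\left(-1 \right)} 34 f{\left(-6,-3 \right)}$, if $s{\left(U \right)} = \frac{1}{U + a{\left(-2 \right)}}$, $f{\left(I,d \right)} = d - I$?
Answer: $- \frac{408}{5} \approx -81.6$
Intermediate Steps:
$a{\left(J \right)} = - \frac{1}{4}$ ($a{\left(J \right)} = \frac{1}{8} \left(-2\right) = - \frac{1}{4}$)
$s{\left(U \right)} = \frac{1}{- \frac{1}{4} + U}$ ($s{\left(U \right)} = \frac{1}{U - \frac{1}{4}} = \frac{1}{- \frac{1}{4} + U}$)
$s{\left(-1 \right)} 34 f{\left(-6,-3 \right)} = \frac{4}{-1 + 4 \left(-1\right)} 34 \left(-3 - -6\right) = \frac{4}{-1 - 4} \cdot 34 \left(-3 + 6\right) = \frac{4}{-5} \cdot 34 \cdot 3 = 4 \left(- \frac{1}{5}\right) 34 \cdot 3 = \left(- \frac{4}{5}\right) 34 \cdot 3 = \left(- \frac{136}{5}\right) 3 = - \frac{408}{5}$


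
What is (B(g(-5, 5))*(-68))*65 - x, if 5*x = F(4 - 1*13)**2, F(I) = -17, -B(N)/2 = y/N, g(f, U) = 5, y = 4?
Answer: 35071/5 ≈ 7014.2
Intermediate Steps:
B(N) = -8/N
x = 289/5 (x = (1/5)*(-17)**2 = (1/5)*289 = 289/5 ≈ 57.800)
(B(g(-5, 5))*(-68))*65 - x = (-8/5*(-68))*65 - 1*289/5 = (-8*1/5*(-68))*65 - 289/5 = -8/5*(-68)*65 - 289/5 = (544/5)*65 - 289/5 = 7072 - 289/5 = 35071/5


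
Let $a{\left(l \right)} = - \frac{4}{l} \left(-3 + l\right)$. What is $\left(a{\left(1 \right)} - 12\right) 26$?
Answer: $-104$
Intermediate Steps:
$a{\left(l \right)} = - \frac{4 \left(-3 + l\right)}{l}$
$\left(a{\left(1 \right)} - 12\right) 26 = \left(\left(-4 + \frac{12}{1}\right) - 12\right) 26 = \left(\left(-4 + 12 \cdot 1\right) - 12\right) 26 = \left(\left(-4 + 12\right) - 12\right) 26 = \left(8 - 12\right) 26 = \left(-4\right) 26 = -104$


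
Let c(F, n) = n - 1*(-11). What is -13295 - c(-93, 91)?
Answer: -13397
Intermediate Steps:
c(F, n) = 11 + n (c(F, n) = n + 11 = 11 + n)
-13295 - c(-93, 91) = -13295 - (11 + 91) = -13295 - 1*102 = -13295 - 102 = -13397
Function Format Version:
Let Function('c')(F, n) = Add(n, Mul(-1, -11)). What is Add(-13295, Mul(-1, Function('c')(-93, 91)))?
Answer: -13397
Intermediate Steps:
Function('c')(F, n) = Add(11, n) (Function('c')(F, n) = Add(n, 11) = Add(11, n))
Add(-13295, Mul(-1, Function('c')(-93, 91))) = Add(-13295, Mul(-1, Add(11, 91))) = Add(-13295, Mul(-1, 102)) = Add(-13295, -102) = -13397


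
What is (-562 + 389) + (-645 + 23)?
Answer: -795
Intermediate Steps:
(-562 + 389) + (-645 + 23) = -173 - 622 = -795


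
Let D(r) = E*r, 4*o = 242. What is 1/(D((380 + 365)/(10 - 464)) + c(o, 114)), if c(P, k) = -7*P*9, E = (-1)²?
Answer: -227/865583 ≈ -0.00026225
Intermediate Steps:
o = 121/2 (o = (¼)*242 = 121/2 ≈ 60.500)
E = 1
D(r) = r (D(r) = 1*r = r)
c(P, k) = -63*P
1/(D((380 + 365)/(10 - 464)) + c(o, 114)) = 1/((380 + 365)/(10 - 464) - 63*121/2) = 1/(745/(-454) - 7623/2) = 1/(745*(-1/454) - 7623/2) = 1/(-745/454 - 7623/2) = 1/(-865583/227) = -227/865583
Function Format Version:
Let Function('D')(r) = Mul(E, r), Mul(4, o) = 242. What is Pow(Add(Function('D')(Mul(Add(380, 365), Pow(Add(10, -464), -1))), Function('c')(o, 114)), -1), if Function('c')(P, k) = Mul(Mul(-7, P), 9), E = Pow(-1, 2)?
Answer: Rational(-227, 865583) ≈ -0.00026225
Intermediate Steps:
o = Rational(121, 2) (o = Mul(Rational(1, 4), 242) = Rational(121, 2) ≈ 60.500)
E = 1
Function('D')(r) = r (Function('D')(r) = Mul(1, r) = r)
Function('c')(P, k) = Mul(-63, P)
Pow(Add(Function('D')(Mul(Add(380, 365), Pow(Add(10, -464), -1))), Function('c')(o, 114)), -1) = Pow(Add(Mul(Add(380, 365), Pow(Add(10, -464), -1)), Mul(-63, Rational(121, 2))), -1) = Pow(Add(Mul(745, Pow(-454, -1)), Rational(-7623, 2)), -1) = Pow(Add(Mul(745, Rational(-1, 454)), Rational(-7623, 2)), -1) = Pow(Add(Rational(-745, 454), Rational(-7623, 2)), -1) = Pow(Rational(-865583, 227), -1) = Rational(-227, 865583)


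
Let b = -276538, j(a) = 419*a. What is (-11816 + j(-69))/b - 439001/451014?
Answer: -25758002840/31180627383 ≈ -0.82609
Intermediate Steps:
(-11816 + j(-69))/b - 439001/451014 = (-11816 + 419*(-69))/(-276538) - 439001/451014 = (-11816 - 28911)*(-1/276538) - 439001*1/451014 = -40727*(-1/276538) - 439001/451014 = 40727/276538 - 439001/451014 = -25758002840/31180627383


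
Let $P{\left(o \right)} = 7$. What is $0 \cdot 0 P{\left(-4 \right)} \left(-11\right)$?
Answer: $0$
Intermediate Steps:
$0 \cdot 0 P{\left(-4 \right)} \left(-11\right) = 0 \cdot 0 \cdot 7 \left(-11\right) = 0 \cdot 7 \left(-11\right) = 0 \left(-11\right) = 0$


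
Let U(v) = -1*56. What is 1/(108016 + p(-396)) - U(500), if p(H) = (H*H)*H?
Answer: 3471502719/61991120 ≈ 56.000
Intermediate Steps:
p(H) = H³ (p(H) = H²*H = H³)
U(v) = -56
1/(108016 + p(-396)) - U(500) = 1/(108016 + (-396)³) - 1*(-56) = 1/(108016 - 62099136) + 56 = 1/(-61991120) + 56 = -1/61991120 + 56 = 3471502719/61991120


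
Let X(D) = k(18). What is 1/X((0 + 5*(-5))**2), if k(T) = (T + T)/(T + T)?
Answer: 1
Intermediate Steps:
k(T) = 1 (k(T) = (2*T)/((2*T)) = (2*T)*(1/(2*T)) = 1)
X(D) = 1
1/X((0 + 5*(-5))**2) = 1/1 = 1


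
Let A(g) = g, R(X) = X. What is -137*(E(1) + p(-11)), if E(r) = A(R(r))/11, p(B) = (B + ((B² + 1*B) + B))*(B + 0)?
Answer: 1458639/11 ≈ 1.3260e+5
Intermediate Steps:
p(B) = B*(B² + 3*B) (p(B) = (B + ((B² + B) + B))*B = (B + ((B + B²) + B))*B = (B + (B² + 2*B))*B = (B² + 3*B)*B = B*(B² + 3*B))
E(r) = r/11
-137*(E(1) + p(-11)) = -137*((1/11)*1 + (-11)²*(3 - 11)) = -137*(1/11 + 121*(-8)) = -137*(1/11 - 968) = -137*(-10647/11) = 1458639/11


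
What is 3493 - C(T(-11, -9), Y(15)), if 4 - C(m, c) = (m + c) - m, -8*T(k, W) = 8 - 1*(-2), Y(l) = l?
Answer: 3504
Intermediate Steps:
T(k, W) = -5/4 (T(k, W) = -(8 - 1*(-2))/8 = -(8 + 2)/8 = -⅛*10 = -5/4)
C(m, c) = 4 - c (C(m, c) = 4 - ((m + c) - m) = 4 - ((c + m) - m) = 4 - c)
3493 - C(T(-11, -9), Y(15)) = 3493 - (4 - 1*15) = 3493 - (4 - 15) = 3493 - 1*(-11) = 3493 + 11 = 3504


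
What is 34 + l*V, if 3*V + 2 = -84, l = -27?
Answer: 808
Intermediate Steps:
V = -86/3 (V = -⅔ + (⅓)*(-84) = -⅔ - 28 = -86/3 ≈ -28.667)
34 + l*V = 34 - 27*(-86/3) = 34 + 774 = 808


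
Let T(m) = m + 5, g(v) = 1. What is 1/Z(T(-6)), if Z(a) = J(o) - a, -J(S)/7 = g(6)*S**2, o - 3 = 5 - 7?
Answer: -1/6 ≈ -0.16667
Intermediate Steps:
o = 1 (o = 3 + (5 - 7) = 3 - 2 = 1)
T(m) = 5 + m
J(S) = -7*S**2
Z(a) = -7 - a (Z(a) = -7*1**2 - a = -7*1 - a = -7 - a)
1/Z(T(-6)) = 1/(-7 - (5 - 6)) = 1/(-7 - 1*(-1)) = 1/(-7 + 1) = 1/(-6) = -1/6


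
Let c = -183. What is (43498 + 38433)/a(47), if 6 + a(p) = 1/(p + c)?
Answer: -11142616/817 ≈ -13638.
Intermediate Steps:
a(p) = -6 + 1/(-183 + p) (a(p) = -6 + 1/(p - 183) = -6 + 1/(-183 + p))
(43498 + 38433)/a(47) = (43498 + 38433)/(((1099 - 6*47)/(-183 + 47))) = 81931/(((1099 - 282)/(-136))) = 81931/((-1/136*817)) = 81931/(-817/136) = 81931*(-136/817) = -11142616/817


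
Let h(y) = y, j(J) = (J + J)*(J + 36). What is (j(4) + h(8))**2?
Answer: 107584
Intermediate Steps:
j(J) = 2*J*(36 + J) (j(J) = (2*J)*(36 + J) = 2*J*(36 + J))
(j(4) + h(8))**2 = (2*4*(36 + 4) + 8)**2 = (2*4*40 + 8)**2 = (320 + 8)**2 = 328**2 = 107584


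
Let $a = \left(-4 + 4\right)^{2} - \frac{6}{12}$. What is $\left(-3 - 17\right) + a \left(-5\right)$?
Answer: $- \frac{35}{2} \approx -17.5$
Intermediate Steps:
$a = - \frac{1}{2}$ ($a = 0^{2} - \frac{1}{2} = 0 - \frac{1}{2} = - \frac{1}{2} \approx -0.5$)
$\left(-3 - 17\right) + a \left(-5\right) = \left(-3 - 17\right) - - \frac{5}{2} = \left(-3 - 17\right) + \frac{5}{2} = -20 + \frac{5}{2} = - \frac{35}{2}$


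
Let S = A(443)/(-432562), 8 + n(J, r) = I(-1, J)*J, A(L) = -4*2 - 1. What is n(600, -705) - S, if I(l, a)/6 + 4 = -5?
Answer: -14018469305/432562 ≈ -32408.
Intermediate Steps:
I(l, a) = -54 (I(l, a) = -24 + 6*(-5) = -24 - 30 = -54)
A(L) = -9 (A(L) = -8 - 1 = -9)
n(J, r) = -8 - 54*J
S = 9/432562 (S = -9/(-432562) = -9*(-1/432562) = 9/432562 ≈ 2.0806e-5)
n(600, -705) - S = (-8 - 54*600) - 1*9/432562 = (-8 - 32400) - 9/432562 = -32408 - 9/432562 = -14018469305/432562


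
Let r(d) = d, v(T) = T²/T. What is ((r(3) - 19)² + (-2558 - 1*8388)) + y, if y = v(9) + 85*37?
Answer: -7536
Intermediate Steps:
v(T) = T
y = 3154 (y = 9 + 85*37 = 9 + 3145 = 3154)
((r(3) - 19)² + (-2558 - 1*8388)) + y = ((3 - 19)² + (-2558 - 1*8388)) + 3154 = ((-16)² + (-2558 - 8388)) + 3154 = (256 - 10946) + 3154 = -10690 + 3154 = -7536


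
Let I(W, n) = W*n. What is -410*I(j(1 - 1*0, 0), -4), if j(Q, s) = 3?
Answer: 4920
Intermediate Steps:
-410*I(j(1 - 1*0, 0), -4) = -1230*(-4) = -410*(-12) = 4920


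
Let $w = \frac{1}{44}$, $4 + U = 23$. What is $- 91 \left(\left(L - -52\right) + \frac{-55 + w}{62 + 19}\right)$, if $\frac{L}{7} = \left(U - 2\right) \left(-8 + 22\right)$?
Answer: $- \frac{556968503}{3564} \approx -1.5628 \cdot 10^{5}$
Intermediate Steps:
$U = 19$ ($U = -4 + 23 = 19$)
$L = 1666$ ($L = 7 \left(19 - 2\right) \left(-8 + 22\right) = 7 \cdot 17 \cdot 14 = 7 \cdot 238 = 1666$)
$w = \frac{1}{44} \approx 0.022727$
$- 91 \left(\left(L - -52\right) + \frac{-55 + w}{62 + 19}\right) = - 91 \left(\left(1666 - -52\right) + \frac{-55 + \frac{1}{44}}{62 + 19}\right) = - 91 \left(\left(1666 + 52\right) - \frac{2419}{44 \cdot 81}\right) = - 91 \left(1718 - \frac{2419}{3564}\right) = \left(-91\right) \frac{6120533}{3564} = - \frac{556968503}{3564}$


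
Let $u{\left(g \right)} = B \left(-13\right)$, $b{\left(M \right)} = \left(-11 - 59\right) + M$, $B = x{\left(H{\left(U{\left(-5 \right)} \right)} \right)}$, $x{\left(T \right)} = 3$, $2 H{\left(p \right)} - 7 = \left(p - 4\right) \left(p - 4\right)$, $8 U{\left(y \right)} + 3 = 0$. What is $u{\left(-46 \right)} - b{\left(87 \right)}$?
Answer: $-56$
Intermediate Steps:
$U{\left(y \right)} = - \frac{3}{8}$ ($U{\left(y \right)} = - \frac{3}{8} + \frac{1}{8} \cdot 0 = - \frac{3}{8} + 0 = - \frac{3}{8}$)
$H{\left(p \right)} = \frac{7}{2} + \frac{\left(-4 + p\right)^{2}}{2}$ ($H{\left(p \right)} = \frac{7}{2} + \frac{\left(p - 4\right) \left(p - 4\right)}{2} = \frac{7}{2} + \frac{\left(-4 + p\right) \left(-4 + p\right)}{2} = \frac{7}{2} + \frac{\left(-4 + p\right)^{2}}{2}$)
$B = 3$
$b{\left(M \right)} = -70 + M$
$u{\left(g \right)} = -39$ ($u{\left(g \right)} = 3 \left(-13\right) = -39$)
$u{\left(-46 \right)} - b{\left(87 \right)} = -39 - \left(-70 + 87\right) = -39 - 17 = -56$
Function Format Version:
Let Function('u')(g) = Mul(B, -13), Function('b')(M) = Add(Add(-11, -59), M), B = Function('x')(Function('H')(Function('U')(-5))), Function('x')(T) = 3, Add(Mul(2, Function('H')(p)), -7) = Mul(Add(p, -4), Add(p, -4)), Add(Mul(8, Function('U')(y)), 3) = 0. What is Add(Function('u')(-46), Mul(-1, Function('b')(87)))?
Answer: -56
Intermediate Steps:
Function('U')(y) = Rational(-3, 8) (Function('U')(y) = Add(Rational(-3, 8), Mul(Rational(1, 8), 0)) = Add(Rational(-3, 8), 0) = Rational(-3, 8))
Function('H')(p) = Add(Rational(7, 2), Mul(Rational(1, 2), Pow(Add(-4, p), 2))) (Function('H')(p) = Add(Rational(7, 2), Mul(Rational(1, 2), Mul(Add(p, -4), Add(p, -4)))) = Add(Rational(7, 2), Mul(Rational(1, 2), Mul(Add(-4, p), Add(-4, p)))) = Add(Rational(7, 2), Mul(Rational(1, 2), Pow(Add(-4, p), 2))))
B = 3
Function('b')(M) = Add(-70, M)
Function('u')(g) = -39 (Function('u')(g) = Mul(3, -13) = -39)
Add(Function('u')(-46), Mul(-1, Function('b')(87))) = Add(-39, Mul(-1, Add(-70, 87))) = Add(-39, Mul(-1, 17)) = Add(-39, -17) = -56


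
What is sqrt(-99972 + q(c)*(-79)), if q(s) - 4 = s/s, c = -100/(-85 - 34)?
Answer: I*sqrt(100367) ≈ 316.81*I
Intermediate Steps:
c = 100/119 (c = -100/(-119) = -100*(-1/119) = 100/119 ≈ 0.84034)
q(s) = 5 (q(s) = 4 + s/s = 4 + 1 = 5)
sqrt(-99972 + q(c)*(-79)) = sqrt(-99972 + 5*(-79)) = sqrt(-99972 - 395) = sqrt(-100367) = I*sqrt(100367)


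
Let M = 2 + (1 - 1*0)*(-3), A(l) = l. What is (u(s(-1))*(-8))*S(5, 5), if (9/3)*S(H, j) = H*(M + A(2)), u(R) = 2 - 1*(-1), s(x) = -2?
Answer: -40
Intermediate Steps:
M = -1 (M = 2 + (1 + 0)*(-3) = 2 + 1*(-3) = 2 - 3 = -1)
u(R) = 3 (u(R) = 2 + 1 = 3)
S(H, j) = H/3 (S(H, j) = (H*(-1 + 2))/3 = (H*1)/3 = H/3)
(u(s(-1))*(-8))*S(5, 5) = (3*(-8))*((⅓)*5) = -24*5/3 = -40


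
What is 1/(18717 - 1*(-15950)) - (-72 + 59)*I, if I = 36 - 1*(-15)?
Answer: 22984222/34667 ≈ 663.00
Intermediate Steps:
I = 51 (I = 36 + 15 = 51)
1/(18717 - 1*(-15950)) - (-72 + 59)*I = 1/(18717 - 1*(-15950)) - (-72 + 59)*51 = 1/(18717 + 15950) - (-13)*51 = 1/34667 - 1*(-663) = 1/34667 + 663 = 22984222/34667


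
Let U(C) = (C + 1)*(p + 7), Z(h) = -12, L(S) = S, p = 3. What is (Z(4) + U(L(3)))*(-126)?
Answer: -3528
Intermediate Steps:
U(C) = 10 + 10*C (U(C) = (C + 1)*(3 + 7) = (1 + C)*10 = 10 + 10*C)
(Z(4) + U(L(3)))*(-126) = (-12 + (10 + 10*3))*(-126) = (-12 + (10 + 30))*(-126) = (-12 + 40)*(-126) = 28*(-126) = -3528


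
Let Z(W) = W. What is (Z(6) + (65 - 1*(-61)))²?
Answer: 17424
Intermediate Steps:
(Z(6) + (65 - 1*(-61)))² = (6 + (65 - 1*(-61)))² = (6 + (65 + 61))² = (6 + 126)² = 132² = 17424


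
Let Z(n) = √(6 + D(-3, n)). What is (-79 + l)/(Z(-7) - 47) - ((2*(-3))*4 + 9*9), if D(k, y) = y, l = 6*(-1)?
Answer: -1435/26 + I/26 ≈ -55.192 + 0.038462*I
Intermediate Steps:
l = -6
Z(n) = √(6 + n)
(-79 + l)/(Z(-7) - 47) - ((2*(-3))*4 + 9*9) = (-79 - 6)/(√(6 - 7) - 47) - ((2*(-3))*4 + 9*9) = -85/(√(-1) - 47) - (-6*4 + 81) = -85/(I - 47) - (-24 + 81) = -85*(-47 - I)/2210 - 1*57 = -(-47 - I)/26 - 57 = -57 - (-47 - I)/26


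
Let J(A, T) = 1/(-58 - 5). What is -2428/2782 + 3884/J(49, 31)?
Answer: -340367786/1391 ≈ -2.4469e+5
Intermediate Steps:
J(A, T) = -1/63 (J(A, T) = 1/(-63) = -1/63)
-2428/2782 + 3884/J(49, 31) = -2428/2782 + 3884/(-1/63) = -2428*1/2782 + 3884*(-63) = -1214/1391 - 244692 = -340367786/1391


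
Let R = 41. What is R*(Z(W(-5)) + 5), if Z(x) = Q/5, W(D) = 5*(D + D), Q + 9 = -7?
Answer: 369/5 ≈ 73.800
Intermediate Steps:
Q = -16 (Q = -9 - 7 = -16)
W(D) = 10*D (W(D) = 5*(2*D) = 10*D)
Z(x) = -16/5
R*(Z(W(-5)) + 5) = 41*(-16/5 + 5) = 41*(9/5) = 369/5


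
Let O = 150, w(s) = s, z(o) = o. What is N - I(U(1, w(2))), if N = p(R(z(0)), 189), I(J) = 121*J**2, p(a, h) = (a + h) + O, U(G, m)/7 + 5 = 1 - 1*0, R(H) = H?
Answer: -94525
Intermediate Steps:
U(G, m) = -28 (U(G, m) = -35 + 7*(1 - 1*0) = -35 + 7*(1 + 0) = -35 + 7*1 = -35 + 7 = -28)
p(a, h) = 150 + a + h (p(a, h) = (a + h) + 150 = 150 + a + h)
N = 339 (N = 150 + 0 + 189 = 339)
N - I(U(1, w(2))) = 339 - 121*(-28)**2 = 339 - 121*784 = 339 - 1*94864 = 339 - 94864 = -94525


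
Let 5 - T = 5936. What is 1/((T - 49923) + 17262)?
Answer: -1/38592 ≈ -2.5912e-5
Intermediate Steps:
T = -5931 (T = 5 - 1*5936 = 5 - 5936 = -5931)
1/((T - 49923) + 17262) = 1/((-5931 - 49923) + 17262) = 1/(-55854 + 17262) = 1/(-38592) = -1/38592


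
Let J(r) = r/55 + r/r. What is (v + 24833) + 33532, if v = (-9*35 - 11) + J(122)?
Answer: 3192322/55 ≈ 58042.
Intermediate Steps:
J(r) = 1 + r/55 (J(r) = r*(1/55) + 1 = r/55 + 1 = 1 + r/55)
v = -17753/55 (v = (-9*35 - 11) + (1 + (1/55)*122) = (-315 - 11) + (1 + 122/55) = -326 + 177/55 = -17753/55 ≈ -322.78)
(v + 24833) + 33532 = (-17753/55 + 24833) + 33532 = 1348062/55 + 33532 = 3192322/55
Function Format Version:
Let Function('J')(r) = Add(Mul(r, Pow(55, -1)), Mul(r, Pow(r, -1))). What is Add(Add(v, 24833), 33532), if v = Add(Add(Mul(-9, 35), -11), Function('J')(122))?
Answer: Rational(3192322, 55) ≈ 58042.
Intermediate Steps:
Function('J')(r) = Add(1, Mul(Rational(1, 55), r)) (Function('J')(r) = Add(Mul(r, Rational(1, 55)), 1) = Add(Mul(Rational(1, 55), r), 1) = Add(1, Mul(Rational(1, 55), r)))
v = Rational(-17753, 55) (v = Add(Add(Mul(-9, 35), -11), Add(1, Mul(Rational(1, 55), 122))) = Add(Add(-315, -11), Add(1, Rational(122, 55))) = Add(-326, Rational(177, 55)) = Rational(-17753, 55) ≈ -322.78)
Add(Add(v, 24833), 33532) = Add(Add(Rational(-17753, 55), 24833), 33532) = Add(Rational(1348062, 55), 33532) = Rational(3192322, 55)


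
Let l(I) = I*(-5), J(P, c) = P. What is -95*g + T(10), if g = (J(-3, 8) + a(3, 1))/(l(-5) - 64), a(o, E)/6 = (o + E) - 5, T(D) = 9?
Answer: -168/13 ≈ -12.923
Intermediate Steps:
a(o, E) = -30 + 6*E + 6*o (a(o, E) = 6*((o + E) - 5) = 6*((E + o) - 5) = 6*(-5 + E + o) = -30 + 6*E + 6*o)
l(I) = -5*I
g = 3/13 (g = (-3 + (-30 + 6*1 + 6*3))/(-5*(-5) - 64) = (-3 + (-30 + 6 + 18))/(25 - 64) = (-3 - 6)/(-39) = -9*(-1/39) = 3/13 ≈ 0.23077)
-95*g + T(10) = -95*3/13 + 9 = -285/13 + 9 = -168/13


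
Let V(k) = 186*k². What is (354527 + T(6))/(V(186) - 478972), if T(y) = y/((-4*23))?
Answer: 16308239/273970664 ≈ 0.059525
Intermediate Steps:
T(y) = -y/92 (T(y) = y/(-92) = y*(-1/92) = -y/92)
(354527 + T(6))/(V(186) - 478972) = (354527 - 1/92*6)/(186*186² - 478972) = (354527 - 3/46)/(186*34596 - 478972) = 16308239/(46*(6434856 - 478972)) = (16308239/46)/5955884 = (16308239/46)*(1/5955884) = 16308239/273970664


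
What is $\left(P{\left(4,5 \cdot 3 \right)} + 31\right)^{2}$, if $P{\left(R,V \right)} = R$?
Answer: $1225$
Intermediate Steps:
$\left(P{\left(4,5 \cdot 3 \right)} + 31\right)^{2} = \left(4 + 31\right)^{2} = 35^{2} = 1225$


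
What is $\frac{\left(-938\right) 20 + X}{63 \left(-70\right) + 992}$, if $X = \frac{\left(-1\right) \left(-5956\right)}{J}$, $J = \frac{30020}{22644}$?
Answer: $\frac{53538442}{12826045} \approx 4.1742$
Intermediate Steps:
$J = \frac{7505}{5661}$ ($J = 30020 \cdot \frac{1}{22644} = \frac{7505}{5661} \approx 1.3257$)
$X = \frac{33716916}{7505}$ ($X = \frac{\left(-1\right) \left(-5956\right)}{\frac{7505}{5661}} = 5956 \cdot \frac{5661}{7505} = \frac{33716916}{7505} \approx 4492.6$)
$\frac{\left(-938\right) 20 + X}{63 \left(-70\right) + 992} = \frac{\left(-938\right) 20 + \frac{33716916}{7505}}{63 \left(-70\right) + 992} = \frac{-18760 + \frac{33716916}{7505}}{-4410 + 992} = - \frac{107076884}{7505 \left(-3418\right)} = \left(- \frac{107076884}{7505}\right) \left(- \frac{1}{3418}\right) = \frac{53538442}{12826045}$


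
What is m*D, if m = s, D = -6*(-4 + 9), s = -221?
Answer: 6630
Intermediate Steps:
D = -30 (D = -6*5 = -30)
m = -221
m*D = -221*(-30) = 6630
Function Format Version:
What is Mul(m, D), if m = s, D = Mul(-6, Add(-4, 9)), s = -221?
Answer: 6630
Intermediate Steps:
D = -30 (D = Mul(-6, 5) = -30)
m = -221
Mul(m, D) = Mul(-221, -30) = 6630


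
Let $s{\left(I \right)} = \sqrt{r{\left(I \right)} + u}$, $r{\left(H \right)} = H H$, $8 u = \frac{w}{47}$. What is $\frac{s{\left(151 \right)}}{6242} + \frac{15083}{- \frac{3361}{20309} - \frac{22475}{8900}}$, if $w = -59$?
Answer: $- \frac{109050150332}{19454307} + \frac{\sqrt{805872998}}{1173496} \approx -5605.4$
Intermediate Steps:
$u = - \frac{59}{376}$ ($u = \frac{\left(-59\right) \frac{1}{47}}{8} = \frac{1}{8} \left(- \frac{59}{47}\right) = - \frac{59}{376} \approx -0.15691$)
$r{\left(H \right)} = H^{2}$
$s{\left(I \right)} = \sqrt{- \frac{59}{376} + I^{2}}$ ($s{\left(I \right)} = \sqrt{I^{2} - \frac{59}{376}} = \sqrt{- \frac{59}{376} + I^{2}}$)
$\frac{s{\left(151 \right)}}{6242} + \frac{15083}{- \frac{3361}{20309} - \frac{22475}{8900}} = \frac{\frac{1}{188} \sqrt{-5546 + 35344 \cdot 151^{2}}}{6242} + \frac{15083}{- \frac{3361}{20309} - \frac{22475}{8900}} = \frac{\sqrt{-5546 + 35344 \cdot 22801}}{188} \cdot \frac{1}{6242} + \frac{15083}{\left(-3361\right) \frac{1}{20309} - \frac{899}{356}} = \frac{\sqrt{-5546 + 805878544}}{188} \cdot \frac{1}{6242} + \frac{15083}{- \frac{3361}{20309} - \frac{899}{356}} = \frac{\sqrt{805872998}}{188} \cdot \frac{1}{6242} + \frac{15083}{- \frac{19454307}{7230004}} = \frac{\sqrt{805872998}}{1173496} + 15083 \left(- \frac{7230004}{19454307}\right) = \frac{\sqrt{805872998}}{1173496} - \frac{109050150332}{19454307} = - \frac{109050150332}{19454307} + \frac{\sqrt{805872998}}{1173496}$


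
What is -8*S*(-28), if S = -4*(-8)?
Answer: 7168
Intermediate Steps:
S = 32
-8*S*(-28) = -8*32*(-28) = -256*(-28) = 7168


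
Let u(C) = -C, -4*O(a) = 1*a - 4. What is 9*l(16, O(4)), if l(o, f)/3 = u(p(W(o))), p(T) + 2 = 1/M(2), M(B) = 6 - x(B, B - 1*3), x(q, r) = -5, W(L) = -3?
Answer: 567/11 ≈ 51.545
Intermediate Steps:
M(B) = 11 (M(B) = 6 - 1*(-5) = 6 + 5 = 11)
p(T) = -21/11 (p(T) = -2 + 1/11 = -21/11)
O(a) = 1 - a/4 (O(a) = -(1*a - 4)/4 = -(a - 4)/4 = -(-4 + a)/4 = 1 - a/4)
l(o, f) = 63/11 (l(o, f) = 3*(-1*(-21/11)) = 3*(21/11) = 63/11)
9*l(16, O(4)) = 9*(63/11) = 567/11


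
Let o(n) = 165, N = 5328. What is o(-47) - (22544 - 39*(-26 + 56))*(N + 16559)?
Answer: -467812573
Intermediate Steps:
o(-47) - (22544 - 39*(-26 + 56))*(N + 16559) = 165 - (22544 - 39*(-26 + 56))*(5328 + 16559) = 165 - (22544 - 39*30)*21887 = 165 - (22544 - 1170)*21887 = 165 - 21374*21887 = 165 - 1*467812738 = 165 - 467812738 = -467812573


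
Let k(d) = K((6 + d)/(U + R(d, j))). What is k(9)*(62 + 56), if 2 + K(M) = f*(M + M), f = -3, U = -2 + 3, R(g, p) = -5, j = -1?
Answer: 2419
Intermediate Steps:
U = 1
K(M) = -2 - 6*M (K(M) = -2 - 3*(M + M) = -2 - 6*M)
k(d) = 7 + 3*d/2 (k(d) = -2 - 6*(6 + d)/(1 - 5) = -2 - 6*(6 + d)/(-4) = -2 - 6*(6 + d)*(-1)/4 = -2 - 6*(-3/2 - d/4) = -2 + (9 + 3*d/2) = 7 + 3*d/2)
k(9)*(62 + 56) = (7 + (3/2)*9)*(62 + 56) = (7 + 27/2)*118 = (41/2)*118 = 2419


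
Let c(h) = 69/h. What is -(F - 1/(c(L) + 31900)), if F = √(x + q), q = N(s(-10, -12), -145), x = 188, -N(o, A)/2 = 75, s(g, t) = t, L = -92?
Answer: 4/127597 - √38 ≈ -6.1644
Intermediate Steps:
N(o, A) = -150 (N(o, A) = -2*75 = -150)
q = -150
F = √38 (F = √(188 - 150) = √38 ≈ 6.1644)
-(F - 1/(c(L) + 31900)) = -(√38 - 1/(69/(-92) + 31900)) = -(√38 - 1/(69*(-1/92) + 31900)) = -(√38 - 1/(-¾ + 31900)) = -(√38 - 1/127597/4) = -(√38 - 1*4/127597) = -(√38 - 4/127597) = -(-4/127597 + √38) = 4/127597 - √38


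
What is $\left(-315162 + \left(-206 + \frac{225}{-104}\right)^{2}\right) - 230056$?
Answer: $- \frac{5428398687}{10816} \approx -5.0189 \cdot 10^{5}$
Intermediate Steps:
$\left(-315162 + \left(-206 + \frac{225}{-104}\right)^{2}\right) - 230056 = \left(-315162 + \left(-206 + 225 \left(- \frac{1}{104}\right)\right)^{2}\right) - 230056 = \left(-315162 + \left(-206 - \frac{225}{104}\right)^{2}\right) - 230056 = \left(-315162 + \left(- \frac{21649}{104}\right)^{2}\right) - 230056 = \left(-315162 + \frac{468679201}{10816}\right) - 230056 = - \frac{2940112991}{10816} - 230056 = - \frac{5428398687}{10816}$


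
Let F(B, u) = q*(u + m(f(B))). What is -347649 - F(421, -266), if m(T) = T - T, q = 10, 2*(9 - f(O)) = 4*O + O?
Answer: -344989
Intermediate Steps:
f(O) = 9 - 5*O/2 (f(O) = 9 - (4*O + O)/2 = 9 - 5*O/2)
m(T) = 0
F(B, u) = 10*u (F(B, u) = 10*(u + 0) = 10*u)
-347649 - F(421, -266) = -347649 - 10*(-266) = -347649 - 1*(-2660) = -347649 + 2660 = -344989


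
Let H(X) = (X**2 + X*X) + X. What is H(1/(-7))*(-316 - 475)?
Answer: 565/7 ≈ 80.714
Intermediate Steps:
H(X) = X + 2*X**2 (H(X) = (X**2 + X**2) + X = 2*X**2 + X = X + 2*X**2)
H(1/(-7))*(-316 - 475) = ((1 + 2/(-7))/(-7))*(-316 - 475) = -(1 + 2*(-1/7))/7*(-791) = -(1 - 2/7)/7*(-791) = -1/7*5/7*(-791) = -5/49*(-791) = 565/7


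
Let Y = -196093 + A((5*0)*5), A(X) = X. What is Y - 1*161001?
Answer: -357094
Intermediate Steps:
Y = -196093 (Y = -196093 + (5*0)*5 = -196093 + 0*5 = -196093 + 0 = -196093)
Y - 1*161001 = -196093 - 1*161001 = -196093 - 161001 = -357094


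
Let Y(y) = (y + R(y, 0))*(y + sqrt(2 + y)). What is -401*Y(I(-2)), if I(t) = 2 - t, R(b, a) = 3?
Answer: -11228 - 2807*sqrt(6) ≈ -18104.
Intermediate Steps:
Y(y) = (3 + y)*(y + sqrt(2 + y)) (Y(y) = (y + 3)*(y + sqrt(2 + y)) = (3 + y)*(y + sqrt(2 + y)))
-401*Y(I(-2)) = -401*((2 - 1*(-2))**2 + 3*(2 - 1*(-2)) + 3*sqrt(2 + (2 - 1*(-2))) + (2 - 1*(-2))*sqrt(2 + (2 - 1*(-2)))) = -401*((2 + 2)**2 + 3*(2 + 2) + 3*sqrt(2 + (2 + 2)) + (2 + 2)*sqrt(2 + (2 + 2))) = -401*(4**2 + 3*4 + 3*sqrt(2 + 4) + 4*sqrt(2 + 4)) = -401*(16 + 12 + 3*sqrt(6) + 4*sqrt(6)) = -401*(28 + 7*sqrt(6)) = -11228 - 2807*sqrt(6)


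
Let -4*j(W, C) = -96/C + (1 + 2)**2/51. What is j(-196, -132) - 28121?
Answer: -21034677/748 ≈ -28121.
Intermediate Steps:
j(W, C) = -3/68 + 24/C (j(W, C) = -(-96/C + (1 + 2)**2/51)/4 = -(-96/C + 3**2*(1/51))/4 = -(-96/C + 9*(1/51))/4 = -(-96/C + 3/17)/4 = -(3/17 - 96/C)/4 = -3/68 + 24/C)
j(-196, -132) - 28121 = (-3/68 + 24/(-132)) - 28121 = (-3/68 + 24*(-1/132)) - 28121 = (-3/68 - 2/11) - 28121 = -169/748 - 28121 = -21034677/748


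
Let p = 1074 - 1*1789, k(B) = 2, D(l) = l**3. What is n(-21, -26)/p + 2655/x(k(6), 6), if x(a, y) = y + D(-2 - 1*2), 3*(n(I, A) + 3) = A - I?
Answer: -5694163/124410 ≈ -45.769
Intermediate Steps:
n(I, A) = -3 - I/3 + A/3 (n(I, A) = -3 + (A - I)/3 = -3 + (-I/3 + A/3) = -3 - I/3 + A/3)
p = -715 (p = 1074 - 1789 = -715)
x(a, y) = -64 + y (x(a, y) = y + (-2 - 1*2)**3 = y + (-2 - 2)**3 = y + (-4)**3 = y - 64 = -64 + y)
n(-21, -26)/p + 2655/x(k(6), 6) = (-3 - 1/3*(-21) + (1/3)*(-26))/(-715) + 2655/(-64 + 6) = (-3 + 7 - 26/3)*(-1/715) + 2655/(-58) = -14/3*(-1/715) + 2655*(-1/58) = 14/2145 - 2655/58 = -5694163/124410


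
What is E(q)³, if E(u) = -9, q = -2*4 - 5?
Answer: -729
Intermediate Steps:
q = -13 (q = -8 - 5 = -13)
E(q)³ = (-9)³ = -729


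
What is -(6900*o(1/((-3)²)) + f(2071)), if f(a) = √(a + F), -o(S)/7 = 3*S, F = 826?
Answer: 16100 - √2897 ≈ 16046.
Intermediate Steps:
o(S) = -21*S
f(a) = √(826 + a) (f(a) = √(a + 826) = √(826 + a))
-(6900*o(1/((-3)²)) + f(2071)) = -(6900*(-21/((-3)²)) + √(826 + 2071)) = -(6900*(-21/9) + √2897) = -(6900*(-21*⅑) + √2897) = -(6900*(-7/3) + √2897) = -(-16100 + √2897) = 16100 - √2897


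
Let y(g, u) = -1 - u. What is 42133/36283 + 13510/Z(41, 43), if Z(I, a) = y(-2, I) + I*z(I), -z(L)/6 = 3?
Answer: -3517843/217698 ≈ -16.159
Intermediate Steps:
z(L) = -18 (z(L) = -6*3 = -18)
Z(I, a) = -1 - 19*I (Z(I, a) = (-1 - I) + I*(-18) = (-1 - I) - 18*I = -1 - 19*I)
42133/36283 + 13510/Z(41, 43) = 42133/36283 + 13510/(-1 - 19*41) = 42133*(1/36283) + 13510/(-1 - 779) = 3241/2791 + 13510/(-780) = 3241/2791 + 13510*(-1/780) = 3241/2791 - 1351/78 = -3517843/217698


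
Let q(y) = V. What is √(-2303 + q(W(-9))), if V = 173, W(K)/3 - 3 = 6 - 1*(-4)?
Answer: I*√2130 ≈ 46.152*I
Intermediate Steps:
W(K) = 39 (W(K) = 9 + 3*(6 - 1*(-4)) = 9 + 3*(6 + 4) = 9 + 3*10 = 9 + 30 = 39)
q(y) = 173
√(-2303 + q(W(-9))) = √(-2303 + 173) = √(-2130) = I*√2130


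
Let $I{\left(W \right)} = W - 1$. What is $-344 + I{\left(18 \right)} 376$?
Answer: $6048$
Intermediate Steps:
$I{\left(W \right)} = -1 + W$
$-344 + I{\left(18 \right)} 376 = -344 + \left(-1 + 18\right) 376 = -344 + 17 \cdot 376 = -344 + 6392 = 6048$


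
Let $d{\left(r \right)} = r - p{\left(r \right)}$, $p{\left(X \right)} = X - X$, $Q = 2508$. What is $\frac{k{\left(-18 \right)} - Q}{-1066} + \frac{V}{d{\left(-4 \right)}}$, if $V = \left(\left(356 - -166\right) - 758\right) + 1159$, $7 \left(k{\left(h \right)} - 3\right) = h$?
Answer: $- \frac{3408607}{14924} \approx -228.4$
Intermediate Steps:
$k{\left(h \right)} = 3 + \frac{h}{7}$
$p{\left(X \right)} = 0$
$d{\left(r \right)} = r$ ($d{\left(r \right)} = r - 0 = r + 0 = r$)
$V = 923$ ($V = \left(\left(356 + 166\right) - 758\right) + 1159 = \left(522 - 758\right) + 1159 = -236 + 1159 = 923$)
$\frac{k{\left(-18 \right)} - Q}{-1066} + \frac{V}{d{\left(-4 \right)}} = \frac{\left(3 + \frac{1}{7} \left(-18\right)\right) - 2508}{-1066} + \frac{923}{-4} = \left(\left(3 - \frac{18}{7}\right) - 2508\right) \left(- \frac{1}{1066}\right) + 923 \left(- \frac{1}{4}\right) = \left(\frac{3}{7} - 2508\right) \left(- \frac{1}{1066}\right) - \frac{923}{4} = \left(- \frac{17553}{7}\right) \left(- \frac{1}{1066}\right) - \frac{923}{4} = \frac{17553}{7462} - \frac{923}{4} = - \frac{3408607}{14924}$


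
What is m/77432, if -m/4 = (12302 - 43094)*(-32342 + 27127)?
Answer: -80290140/9679 ≈ -8295.3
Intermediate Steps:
m = -642321120 (m = -4*(12302 - 43094)*(-32342 + 27127) = -(-123168)*(-5215) = -4*160580280 = -642321120)
m/77432 = -642321120/77432 = -642321120*1/77432 = -80290140/9679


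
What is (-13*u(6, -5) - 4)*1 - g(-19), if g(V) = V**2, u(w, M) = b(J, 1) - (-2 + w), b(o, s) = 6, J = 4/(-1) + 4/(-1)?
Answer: -391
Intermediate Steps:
J = -8 (J = 4*(-1) + 4*(-1) = -4 - 4 = -8)
u(w, M) = 8 - w (u(w, M) = 6 - (-2 + w) = 6 + (2 - w) = 8 - w)
(-13*u(6, -5) - 4)*1 - g(-19) = (-13*(8 - 1*6) - 4)*1 - 1*(-19)**2 = (-13*(8 - 6) - 4)*1 - 1*361 = (-13*2 - 4)*1 - 361 = (-26 - 4)*1 - 361 = -30*1 - 361 = -30 - 361 = -391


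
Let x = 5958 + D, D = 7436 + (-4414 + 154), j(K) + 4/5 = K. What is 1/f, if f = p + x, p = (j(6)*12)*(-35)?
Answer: 1/6950 ≈ 0.00014388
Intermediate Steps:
j(K) = -⅘ + K
D = 3176 (D = 7436 - 4260 = 3176)
p = -2184 (p = ((-⅘ + 6)*12)*(-35) = ((26/5)*12)*(-35) = (312/5)*(-35) = -2184)
x = 9134 (x = 5958 + 3176 = 9134)
f = 6950 (f = -2184 + 9134 = 6950)
1/f = 1/6950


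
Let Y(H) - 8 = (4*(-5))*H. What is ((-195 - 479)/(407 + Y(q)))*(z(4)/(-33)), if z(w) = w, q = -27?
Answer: 2696/31515 ≈ 0.085547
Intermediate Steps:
Y(H) = 8 - 20*H (Y(H) = 8 + (4*(-5))*H = 8 - 20*H)
((-195 - 479)/(407 + Y(q)))*(z(4)/(-33)) = ((-195 - 479)/(407 + (8 - 20*(-27))))*(4/(-33)) = (-674/(407 + (8 + 540)))*(4*(-1/33)) = -674/(407 + 548)*(-4/33) = -674/955*(-4/33) = 2696/31515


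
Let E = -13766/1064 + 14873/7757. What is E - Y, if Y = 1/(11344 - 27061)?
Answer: -714789237691/64859721108 ≈ -11.021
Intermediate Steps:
Y = -1/15717 (Y = 1/(-15717) = -1/15717 ≈ -6.3625e-5)
E = -45478995/4126724 (E = -13766*1/1064 + 14873*(1/7757) = -6883/532 + 14873/7757 = -45478995/4126724 ≈ -11.021)
E - Y = -45478995/4126724 - 1*(-1/15717) = -45478995/4126724 + 1/15717 = -714789237691/64859721108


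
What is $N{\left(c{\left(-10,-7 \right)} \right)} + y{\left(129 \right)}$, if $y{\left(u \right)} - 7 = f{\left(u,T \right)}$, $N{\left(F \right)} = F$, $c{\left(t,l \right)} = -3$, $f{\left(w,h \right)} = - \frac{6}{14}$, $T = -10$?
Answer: $\frac{25}{7} \approx 3.5714$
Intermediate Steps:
$f{\left(w,h \right)} = - \frac{3}{7}$ ($f{\left(w,h \right)} = \left(-6\right) \frac{1}{14} = - \frac{3}{7}$)
$y{\left(u \right)} = \frac{46}{7}$ ($y{\left(u \right)} = 7 - \frac{3}{7} = \frac{46}{7}$)
$N{\left(c{\left(-10,-7 \right)} \right)} + y{\left(129 \right)} = -3 + \frac{46}{7} = \frac{25}{7}$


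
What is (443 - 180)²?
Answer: 69169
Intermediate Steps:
(443 - 180)² = 263² = 69169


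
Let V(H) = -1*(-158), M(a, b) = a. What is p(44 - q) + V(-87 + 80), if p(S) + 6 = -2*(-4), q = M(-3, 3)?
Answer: 160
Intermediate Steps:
q = -3
V(H) = 158
p(S) = 2 (p(S) = -6 - 2*(-4) = -6 + 8 = 2)
p(44 - q) + V(-87 + 80) = 2 + 158 = 160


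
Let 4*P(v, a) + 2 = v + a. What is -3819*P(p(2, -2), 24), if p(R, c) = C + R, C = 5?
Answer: -110751/4 ≈ -27688.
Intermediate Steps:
p(R, c) = 5 + R
P(v, a) = -½ + a/4 + v/4 (P(v, a) = -½ + (v + a)/4 = -½ + (a + v)/4 = -½ + (a/4 + v/4) = -½ + a/4 + v/4)
-3819*P(p(2, -2), 24) = -3819*(-½ + (¼)*24 + (5 + 2)/4) = -3819*(-½ + 6 + (¼)*7) = -3819*(-½ + 6 + 7/4) = -3819*29/4 = -110751/4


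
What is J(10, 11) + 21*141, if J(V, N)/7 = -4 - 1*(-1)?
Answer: 2940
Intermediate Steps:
J(V, N) = -21 (J(V, N) = 7*(-4 - 1*(-1)) = 7*(-4 + 1) = 7*(-3) = -21)
J(10, 11) + 21*141 = -21 + 21*141 = -21 + 2961 = 2940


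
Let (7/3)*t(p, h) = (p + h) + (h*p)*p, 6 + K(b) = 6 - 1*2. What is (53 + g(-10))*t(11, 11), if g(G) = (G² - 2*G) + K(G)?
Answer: 694089/7 ≈ 99156.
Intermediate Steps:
K(b) = -2 (K(b) = -6 + (6 - 1*2) = -6 + (6 - 2) = -6 + 4 = -2)
t(p, h) = 3*h/7 + 3*p/7 + 3*h*p²/7 (t(p, h) = 3*((p + h) + (h*p)*p)/7 = 3*((h + p) + h*p²)/7 = 3*(h + p + h*p²)/7 = 3*h/7 + 3*p/7 + 3*h*p²/7)
g(G) = -2 + G² - 2*G (g(G) = (G² - 2*G) - 2 = -2 + G² - 2*G)
(53 + g(-10))*t(11, 11) = (53 + (-2 + (-10)² - 2*(-10)))*((3/7)*11 + (3/7)*11 + (3/7)*11*11²) = (53 + (-2 + 100 + 20))*(33/7 + 33/7 + (3/7)*11*121) = (53 + 118)*(33/7 + 33/7 + 3993/7) = 171*(4059/7) = 694089/7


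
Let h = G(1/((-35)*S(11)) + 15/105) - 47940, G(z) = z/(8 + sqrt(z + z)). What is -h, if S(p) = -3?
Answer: 10019456/209 + 2*sqrt(210)/21945 ≈ 47940.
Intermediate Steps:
G(z) = z/(8 + sqrt(2)*sqrt(z)) (G(z) = z/(8 + sqrt(2*z)) = z/(8 + sqrt(2)*sqrt(z)))
h = -47940 + 16/(105*(8 + 4*sqrt(210)/105)) (h = (1/(-35*(-3)) + 15/105)/(8 + sqrt(2)*sqrt(1/(-35*(-3)) + 15/105)) - 47940 = (-1/35*(-1/3) + 15*(1/105))/(8 + sqrt(2)*sqrt(-1/35*(-1/3) + 15*(1/105))) - 47940 = (1/105 + 1/7)/(8 + sqrt(2)*sqrt(1/105 + 1/7)) - 47940 = 16/(105*(8 + sqrt(2)*sqrt(16/105))) - 47940 = 16/(105*(8 + sqrt(2)*(4*sqrt(105)/105))) - 47940 = 16/(105*(8 + 4*sqrt(210)/105)) - 47940 = -47940 + 16/(105*(8 + 4*sqrt(210)/105)) ≈ -47940.)
-h = -(-10019456/209 - 2*sqrt(210)/21945) = 10019456/209 + 2*sqrt(210)/21945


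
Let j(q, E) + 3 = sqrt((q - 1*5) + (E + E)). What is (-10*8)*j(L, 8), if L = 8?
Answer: 240 - 80*sqrt(19) ≈ -108.71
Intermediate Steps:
j(q, E) = -3 + sqrt(-5 + q + 2*E) (j(q, E) = -3 + sqrt((q - 1*5) + (E + E)) = -3 + sqrt((q - 5) + 2*E) = -3 + sqrt((-5 + q) + 2*E) = -3 + sqrt(-5 + q + 2*E))
(-10*8)*j(L, 8) = (-10*8)*(-3 + sqrt(-5 + 8 + 2*8)) = -80*(-3 + sqrt(-5 + 8 + 16)) = -80*(-3 + sqrt(19)) = 240 - 80*sqrt(19)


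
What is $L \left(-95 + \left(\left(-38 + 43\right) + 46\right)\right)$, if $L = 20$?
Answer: $-880$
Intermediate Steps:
$L \left(-95 + \left(\left(-38 + 43\right) + 46\right)\right) = 20 \left(-95 + \left(\left(-38 + 43\right) + 46\right)\right) = 20 \left(-95 + \left(5 + 46\right)\right) = 20 \left(-95 + 51\right) = 20 \left(-44\right) = -880$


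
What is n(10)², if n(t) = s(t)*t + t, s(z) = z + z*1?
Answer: 44100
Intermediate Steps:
s(z) = 2*z (s(z) = z + z = 2*z)
n(t) = t + 2*t² (n(t) = (2*t)*t + t = 2*t² + t = t + 2*t²)
n(10)² = (10*(1 + 2*10))² = (10*(1 + 20))² = (10*21)² = 210² = 44100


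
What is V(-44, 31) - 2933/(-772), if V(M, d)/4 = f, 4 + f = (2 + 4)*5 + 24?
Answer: 157333/772 ≈ 203.80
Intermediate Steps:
f = 50 (f = -4 + ((2 + 4)*5 + 24) = -4 + (6*5 + 24) = -4 + (30 + 24) = -4 + 54 = 50)
V(M, d) = 200 (V(M, d) = 4*50 = 200)
V(-44, 31) - 2933/(-772) = 200 - 2933/(-772) = 200 - 2933*(-1)/772 = 200 - 1*(-2933/772) = 200 + 2933/772 = 157333/772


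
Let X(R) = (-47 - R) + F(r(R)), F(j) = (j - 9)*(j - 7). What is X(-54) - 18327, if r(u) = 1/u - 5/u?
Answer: -13310213/729 ≈ -18258.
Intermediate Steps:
r(u) = -4/u (r(u) = 1/u - 5/u = -4/u)
F(j) = (-9 + j)*(-7 + j)
X(R) = 16 - R + 16/R**2 + 64/R (X(R) = (-47 - R) + (63 + (-4/R)**2 - (-64)/R) = (-47 - R) + (63 + 16/R**2 + 64/R) = 16 - R + 16/R**2 + 64/R)
X(-54) - 18327 = (16 - 1*(-54) + 16/(-54)**2 + 64/(-54)) - 18327 = (16 + 54 + 16*(1/2916) + 64*(-1/54)) - 18327 = (16 + 54 + 4/729 - 32/27) - 18327 = 50170/729 - 18327 = -13310213/729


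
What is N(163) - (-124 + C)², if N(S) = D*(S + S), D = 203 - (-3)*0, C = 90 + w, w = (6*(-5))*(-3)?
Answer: 63042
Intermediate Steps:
w = 90 (w = -30*(-3) = 90)
C = 180 (C = 90 + 90 = 180)
D = 203 (D = 203 - 1*0 = 203 + 0 = 203)
N(S) = 406*S (N(S) = 203*(S + S) = 203*(2*S) = 406*S)
N(163) - (-124 + C)² = 406*163 - (-124 + 180)² = 66178 - 1*56² = 66178 - 1*3136 = 66178 - 3136 = 63042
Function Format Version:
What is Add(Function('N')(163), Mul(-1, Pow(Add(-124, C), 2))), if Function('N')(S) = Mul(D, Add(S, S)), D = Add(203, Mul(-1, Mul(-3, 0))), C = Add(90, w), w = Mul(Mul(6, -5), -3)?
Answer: 63042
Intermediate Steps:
w = 90 (w = Mul(-30, -3) = 90)
C = 180 (C = Add(90, 90) = 180)
D = 203 (D = Add(203, Mul(-1, 0)) = Add(203, 0) = 203)
Function('N')(S) = Mul(406, S) (Function('N')(S) = Mul(203, Add(S, S)) = Mul(203, Mul(2, S)) = Mul(406, S))
Add(Function('N')(163), Mul(-1, Pow(Add(-124, C), 2))) = Add(Mul(406, 163), Mul(-1, Pow(Add(-124, 180), 2))) = Add(66178, Mul(-1, Pow(56, 2))) = Add(66178, Mul(-1, 3136)) = Add(66178, -3136) = 63042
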